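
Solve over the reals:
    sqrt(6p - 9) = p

p = 3

Square both sides: 6p - 9 = (p)^2.
Expand and rearrange: p^2 - 6p + 9 = 0.
This gives the repeated root p = 3.
Check in the original equation:
  p = 3: sqrt(9) = 3, while p = 3 — valid.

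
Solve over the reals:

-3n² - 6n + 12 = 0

Discriminant: (-6)² − 4·(-3)·12 = 180.
Quadratic formula: n = (6 ± √180) / (-6).
So n = -√(5) - 1 ≈ -3.2361 or n = -1 + √(5) ≈ 1.2361.

n = -3.2361 or n = 1.2361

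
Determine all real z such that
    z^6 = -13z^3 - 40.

z = -2 or z = -1.71

Let u = z^3. The equation becomes u^2 + 13u + 40 = 0.
Factor: (u + 5)(u + 8) = 0, so u = -5 or u = -8.
z^3 = -5 gives z = -(5)^(1/3) ~= -1.71.
z^3 = -8 gives z = -2.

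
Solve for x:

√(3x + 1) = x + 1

x = 0 or x = 1

Square both sides: 3x + 1 = (x + 1)².
Expand and rearrange: x² - x = 0.
Solving gives x = 1 or x = 0.
Check each candidate in the original equation:
  x = 1: √(4) = 2, while x + 1 = 2 — valid.
  x = 0: √(1) = 1, while x + 1 = 1 — valid.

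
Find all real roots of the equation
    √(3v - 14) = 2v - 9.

Square both sides: 3v - 14 = (2v - 9)².
Expand and rearrange: 4v² - 39v + 95 = 0.
Solving gives v = 5 or v = 4.75.
Check each candidate in the original equation:
  v = 5: √(1) = 1, while 2v - 9 = 1 — valid.
  v = 4.75: √(0.25) = 0.5, while 2v - 9 = 0.5 — valid.

v = 4.75 or v = 5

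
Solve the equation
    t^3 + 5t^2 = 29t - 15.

t = -8.5826 or t = 0.5826 or t = 3

Rearrange: t^3 + 5t^2 - 29t + 15 = 0.
Possible rational roots are divisors of 15. Testing t = 3 gives 0, so (t - 3) is a factor.
Divide: t^3 + 5t^2 - 29t + 15 = (t - 3)(t^2 + 8t - 5).
Apply the quadratic formula to t^2 + 8t - 5 = 0: t = (-8 +/- sqrt(84))/2, i.e. t ~= 0.5826 or t ~= -8.5826.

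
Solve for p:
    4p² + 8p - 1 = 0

p = -2.118 or p = 0.118

Discriminant: (8)² − 4·4·(-1) = 80.
Quadratic formula: p = (-8 ± √80) / 8.
So p = -1 + √(5)/2 ≈ 0.118 or p = -√(5)/2 - 1 ≈ -2.118.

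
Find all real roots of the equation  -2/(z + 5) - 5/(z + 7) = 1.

z = -13.5311 or z = -5.4689

Multiply both sides by (z + 5)(z + 7):
-2(z + 7) - 5(z + 5) = (z + 5)(z + 7).
Expand and collect terms: z^2 + 19z + 74 = 0.
By the quadratic formula, z = (-19 +/- sqrt(65)) / 2, so z ~= -5.4689 or z ~= -13.5311.
Neither value makes a denominator zero (z != -5, z != -7), so both are valid.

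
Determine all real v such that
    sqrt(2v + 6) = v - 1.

v = 5

Square both sides: 2v + 6 = (v - 1)^2.
Expand and rearrange: v^2 - 4v - 5 = 0.
Solving gives v = 5 or v = -1.
Check each candidate in the original equation:
  v = 5: sqrt(16) = 4, while v - 1 = 4 — valid.
  v = -1: sqrt(4) = 2, while v - 1 = -2 — extraneous.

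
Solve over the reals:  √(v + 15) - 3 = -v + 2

Isolate the radical: √(v + 15) = -v + 5.
Square both sides: v + 15 = (-v + 5)².
Expand and rearrange: v² - 11v + 10 = 0.
Solving gives v = 10 or v = 1.
Check each candidate in the original equation:
  v = 10: √(25) = 5, while -v + 5 = -5 — extraneous.
  v = 1: √(16) = 4, while -v + 5 = 4 — valid.

v = 1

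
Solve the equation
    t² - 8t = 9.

t = -1 or t = 9

Bring every term to one side: t² - 8t - 9 = 0.
Factor: (t - 9)(t + 1) = 0.
So t = 9 or t = -1.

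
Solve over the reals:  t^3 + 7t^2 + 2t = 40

t = -5 or t = -4 or t = 2

Rearrange: t^3 + 7t^2 + 2t - 40 = 0.
Possible rational roots are divisors of -40. Testing t = -4 gives 0, so (t + 4) is a factor.
Divide: t^3 + 7t^2 + 2t - 40 = (t + 4)(t^2 + 3t - 10).
Factor the quadratic: t = 2 or t = -5.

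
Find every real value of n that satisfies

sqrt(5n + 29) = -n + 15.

n = 7

Square both sides: 5n + 29 = (-n + 15)^2.
Expand and rearrange: n^2 - 35n + 196 = 0.
Solving gives n = 28 or n = 7.
Check each candidate in the original equation:
  n = 28: sqrt(169) = 13, while -n + 15 = -13 — extraneous.
  n = 7: sqrt(64) = 8, while -n + 15 = 8 — valid.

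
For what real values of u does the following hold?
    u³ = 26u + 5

Rearrange: u³ - 26u - 5 = 0.
Possible rational roots are divisors of -5. Testing u = -5 gives 0, so (u + 5) is a factor.
Divide: u³ - 26u - 5 = (u + 5)(u² - 5u - 1).
Apply the quadratic formula to u² - 5u - 1 = 0: u = (5 ± √29)/2, i.e. u ≈ 5.1926 or u ≈ -0.1926.

u = -5 or u = -0.1926 or u = 5.1926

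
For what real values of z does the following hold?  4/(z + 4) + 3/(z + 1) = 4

Multiply both sides by (z + 4)(z + 1):
4(z + 1) + 3(z + 4) = 4(z + 4)(z + 1).
Expand and collect terms: 4z² + 13z = 0.
Factor or apply the quadratic formula: z = 0 or z = -3.25.
Neither value makes a denominator zero (z ≠ -4, z ≠ -1), so both are valid.

z = -3.25 or z = 0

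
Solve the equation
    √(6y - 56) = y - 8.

Square both sides: 6y - 56 = (y - 8)².
Expand and rearrange: y² - 22y + 120 = 0.
Solving gives y = 12 or y = 10.
Check each candidate in the original equation:
  y = 12: √(16) = 4, while y - 8 = 4 — valid.
  y = 10: √(4) = 2, while y - 8 = 2 — valid.

y = 10 or y = 12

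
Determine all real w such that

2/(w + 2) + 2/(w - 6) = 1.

Multiply both sides by (w + 2)(w - 6):
2(w - 6) + 2(w + 2) = (w + 2)(w - 6).
Expand and collect terms: w^2 - 8w - 4 = 0.
By the quadratic formula, w = (8 +/- sqrt(80)) / 2, so w ~= 8.4721 or w ~= -0.4721.
Neither value makes a denominator zero (w != -2, w != 6), so both are valid.

w = -0.4721 or w = 8.4721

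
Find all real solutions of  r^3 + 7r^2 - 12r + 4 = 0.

Possible rational roots are divisors of 4. Testing r = 1 gives 0, so (r - 1) is a factor.
Divide: r^3 + 7r^2 - 12r + 4 = (r - 1)(r^2 + 8r - 4).
Apply the quadratic formula to r^2 + 8r - 4 = 0: r = (-8 +/- sqrt(80))/2, i.e. r ~= 0.4721 or r ~= -8.4721.

r = -8.4721 or r = 0.4721 or r = 1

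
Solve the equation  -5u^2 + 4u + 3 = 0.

u = -0.4718 or u = 1.2718

Discriminant: (4)^2 - 4*(-5)*3 = 76.
Quadratic formula: u = (-4 +/- sqrt(76)) / (-10).
So u = 2/5 - sqrt(19)/5 ~= -0.4718 or u = 2/5 + sqrt(19)/5 ~= 1.2718.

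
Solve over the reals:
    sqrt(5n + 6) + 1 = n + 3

Isolate the radical: sqrt(5n + 6) = n + 2.
Square both sides: 5n + 6 = (n + 2)^2.
Expand and rearrange: n^2 - n - 2 = 0.
Solving gives n = 2 or n = -1.
Check each candidate in the original equation:
  n = 2: sqrt(16) = 4, while n + 2 = 4 — valid.
  n = -1: sqrt(1) = 1, while n + 2 = 1 — valid.

n = -1 or n = 2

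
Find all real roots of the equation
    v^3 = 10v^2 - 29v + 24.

v = 1.4384 or v = 3 or v = 5.5616

Rearrange: v^3 - 10v^2 + 29v - 24 = 0.
Possible rational roots are divisors of -24. Testing v = 3 gives 0, so (v - 3) is a factor.
Divide: v^3 - 10v^2 + 29v - 24 = (v - 3)(v^2 - 7v + 8).
Apply the quadratic formula to v^2 - 7v + 8 = 0: v = (7 +/- sqrt(17))/2, i.e. v ~= 5.5616 or v ~= 1.4384.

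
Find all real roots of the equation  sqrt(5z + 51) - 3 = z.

Isolate the radical: sqrt(5z + 51) = z + 3.
Square both sides: 5z + 51 = (z + 3)^2.
Expand and rearrange: z^2 + z - 42 = 0.
Solving gives z = 6 or z = -7.
Check each candidate in the original equation:
  z = 6: sqrt(81) = 9, while z + 3 = 9 — valid.
  z = -7: sqrt(16) = 4, while z + 3 = -4 — extraneous.

z = 6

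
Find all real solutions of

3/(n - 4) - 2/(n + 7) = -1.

n = -3.7321 or n = -0.2679

Multiply both sides by (n - 4)(n + 7):
3(n + 7) - 2(n - 4) = -(n - 4)(n + 7).
Expand and collect terms: -n^2 - 4n - 1 = 0.
By the quadratic formula, n = (4 +/- sqrt(12)) / -2, so n ~= -3.7321 or n ~= -0.2679.
Neither value makes a denominator zero (n != 4, n != -7), so both are valid.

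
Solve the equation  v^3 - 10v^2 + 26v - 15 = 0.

v = 0.8074 or v = 3 or v = 6.1926

Possible rational roots are divisors of -15. Testing v = 3 gives 0, so (v - 3) is a factor.
Divide: v^3 - 10v^2 + 26v - 15 = (v - 3)(v^2 - 7v + 5).
Apply the quadratic formula to v^2 - 7v + 5 = 0: v = (7 +/- sqrt(29))/2, i.e. v ~= 6.1926 or v ~= 0.8074.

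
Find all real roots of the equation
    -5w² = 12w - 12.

Rearrange to standard form: -5w² - 12w + 12 = 0.
Discriminant: (-12)² − 4·(-5)·12 = 384.
Quadratic formula: w = (12 ± √384) / (-10).
So w = -4·√(6)/5 - 6/5 ≈ -3.1596 or w = -6/5 + 4·√(6)/5 ≈ 0.7596.

w = -3.1596 or w = 0.7596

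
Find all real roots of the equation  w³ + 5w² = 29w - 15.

Rearrange: w³ + 5w² - 29w + 15 = 0.
Possible rational roots are divisors of 15. Testing w = 3 gives 0, so (w - 3) is a factor.
Divide: w³ + 5w² - 29w + 15 = (w - 3)(w² + 8w - 5).
Apply the quadratic formula to w² + 8w - 5 = 0: w = (-8 ± √84)/2, i.e. w ≈ 0.5826 or w ≈ -8.5826.

w = -8.5826 or w = 0.5826 or w = 3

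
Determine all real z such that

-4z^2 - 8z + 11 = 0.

Discriminant: (-8)^2 - 4*(-4)*11 = 240.
Quadratic formula: z = (8 +/- sqrt(240)) / (-8).
So z = -sqrt(15)/2 - 1 ~= -2.9365 or z = -1 + sqrt(15)/2 ~= 0.9365.

z = -2.9365 or z = 0.9365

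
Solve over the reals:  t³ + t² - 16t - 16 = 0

t = -4 or t = -1 or t = 4

Possible rational roots are divisors of -16. Testing t = -4 gives 0, so (t + 4) is a factor.
Divide: t³ + t² - 16t - 16 = (t + 4)(t² - 3t - 4).
Factor the quadratic: t = 4 or t = -1.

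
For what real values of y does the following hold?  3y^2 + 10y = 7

Rearrange to standard form: 3y^2 + 10y - 7 = 0.
Discriminant: (10)^2 - 4*3*(-7) = 184.
Quadratic formula: y = (-10 +/- sqrt(184)) / 6.
So y = -5/3 + sqrt(46)/3 ~= 0.5941 or y = -sqrt(46)/3 - 5/3 ~= -3.9274.

y = -3.9274 or y = 0.5941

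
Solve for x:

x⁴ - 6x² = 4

x = -2.5701 or x = 2.5701

Let u = x². The equation becomes u² - 6u - 4 = 0.
By the quadratic formula, u = 3 + √(13) or u = 3 - √(13).
x² = 3 + √(13) gives x = ±√(3 + √(13)) ≈ ±2.5701.
x² = 3 - √(13) < 0 has no real solution.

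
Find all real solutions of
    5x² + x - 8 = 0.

Discriminant: (1)² − 4·5·(-8) = 161.
Quadratic formula: x = (-1 ± √161) / 10.
So x = -1/10 + √(161)/10 ≈ 1.1689 or x = -√(161)/10 - 1/10 ≈ -1.3689.

x = -1.3689 or x = 1.1689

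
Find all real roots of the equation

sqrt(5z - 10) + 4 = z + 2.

z = 2 or z = 7

Isolate the radical: sqrt(5z - 10) = z - 2.
Square both sides: 5z - 10 = (z - 2)^2.
Expand and rearrange: z^2 - 9z + 14 = 0.
Solving gives z = 7 or z = 2.
Check each candidate in the original equation:
  z = 7: sqrt(25) = 5, while z - 2 = 5 — valid.
  z = 2: sqrt(0) = 0, while z - 2 = 0 — valid.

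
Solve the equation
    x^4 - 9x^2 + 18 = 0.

Let u = x^2. The equation becomes u^2 - 9u + 18 = 0.
Factor: (u - 6)(u - 3) = 0, so u = 6 or u = 3.
x^2 = 6 gives x = +/-sqrt(6) ~= +/-2.4495.
x^2 = 3 gives x = +/-sqrt(3) ~= +/-1.7321.

x = -2.4495 or x = -1.7321 or x = 1.7321 or x = 2.4495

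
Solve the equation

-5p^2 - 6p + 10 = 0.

Discriminant: (-6)^2 - 4*(-5)*10 = 236.
Quadratic formula: p = (6 +/- sqrt(236)) / (-10).
So p = -sqrt(59)/5 - 3/5 ~= -2.1362 or p = -3/5 + sqrt(59)/5 ~= 0.9362.

p = -2.1362 or p = 0.9362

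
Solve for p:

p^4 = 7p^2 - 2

Let u = p^2. The equation becomes u^2 - 7u + 2 = 0.
By the quadratic formula, u = sqrt(41)/2 + 7/2 or u = 7/2 - sqrt(41)/2.
p^2 = sqrt(41)/2 + 7/2 gives p = +/-sqrt(sqrt(41)/2 + 7/2) ~= +/-2.5887.
p^2 = 7/2 - sqrt(41)/2 gives p = +/-sqrt(7/2 - sqrt(41)/2) ~= +/-0.5463.

p = -2.5887 or p = -0.5463 or p = 0.5463 or p = 2.5887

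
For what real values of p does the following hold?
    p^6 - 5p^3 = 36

Let u = p^3. The equation becomes u^2 - 5u - 36 = 0.
Factor: (u - 9)(u + 4) = 0, so u = 9 or u = -4.
p^3 = 9 gives p = (9)^(1/3) ~= 2.0801.
p^3 = -4 gives p = -(4)^(1/3) ~= -1.5874.

p = -1.5874 or p = 2.0801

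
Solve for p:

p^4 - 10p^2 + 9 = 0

Let u = p^2. The equation becomes u^2 - 10u + 9 = 0.
Factor: (u - 9)(u - 1) = 0, so u = 9 or u = 1.
p^2 = 9 gives p = +/-3.
p^2 = 1 gives p = +/-1.

p = -3 or p = -1 or p = 1 or p = 3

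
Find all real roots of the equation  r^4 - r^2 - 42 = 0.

Let u = r^2. The equation becomes u^2 - u - 42 = 0.
Factor: (u - 7)(u + 6) = 0, so u = 7 or u = -6.
r^2 = 7 gives r = +/-sqrt(7) ~= +/-2.6458.
r^2 = -6 < 0 has no real solution.

r = -2.6458 or r = 2.6458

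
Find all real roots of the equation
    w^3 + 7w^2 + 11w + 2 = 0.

w = -4.7913 or w = -2 or w = -0.2087

Possible rational roots are divisors of 2. Testing w = -2 gives 0, so (w + 2) is a factor.
Divide: w^3 + 7w^2 + 11w + 2 = (w + 2)(w^2 + 5w + 1).
Apply the quadratic formula to w^2 + 5w + 1 = 0: w = (-5 +/- sqrt(21))/2, i.e. w ~= -0.2087 or w ~= -4.7913.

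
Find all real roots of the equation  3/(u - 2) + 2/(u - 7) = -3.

u = 0.8778 or u = 6.4555

Multiply both sides by (u - 2)(u - 7):
3(u - 7) + 2(u - 2) = -3(u - 2)(u - 7).
Expand and collect terms: -3u² + 22u - 17 = 0.
By the quadratic formula, u = (-22 ± √280) / -6, so u ≈ 0.8778 or u ≈ 6.4555.
Neither value makes a denominator zero (u ≠ 2, u ≠ 7), so both are valid.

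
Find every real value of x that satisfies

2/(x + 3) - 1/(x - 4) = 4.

x = -2.4799 or x = 3.7299

Multiply both sides by (x + 3)(x - 4):
2(x - 4) - (x + 3) = 4(x + 3)(x - 4).
Expand and collect terms: 4x² - 5x - 37 = 0.
By the quadratic formula, x = (5 ± √617) / 8, so x ≈ 3.7299 or x ≈ -2.4799.
Neither value makes a denominator zero (x ≠ -3, x ≠ 4), so both are valid.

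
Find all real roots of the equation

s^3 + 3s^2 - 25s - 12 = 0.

Possible rational roots are divisors of -12. Testing s = 4 gives 0, so (s - 4) is a factor.
Divide: s^3 + 3s^2 - 25s - 12 = (s - 4)(s^2 + 7s + 3).
Apply the quadratic formula to s^2 + 7s + 3 = 0: s = (-7 +/- sqrt(37))/2, i.e. s ~= -0.4586 or s ~= -6.5414.

s = -6.5414 or s = -0.4586 or s = 4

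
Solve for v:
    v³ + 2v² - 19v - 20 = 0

Possible rational roots are divisors of -20. Testing v = 4 gives 0, so (v - 4) is a factor.
Divide: v³ + 2v² - 19v - 20 = (v - 4)(v² + 6v + 5).
Factor the quadratic: v = -1 or v = -5.

v = -5 or v = -1 or v = 4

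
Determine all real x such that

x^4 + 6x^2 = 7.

Let u = x^2. The equation becomes u^2 + 6u - 7 = 0.
Factor: (u - 1)(u + 7) = 0, so u = 1 or u = -7.
x^2 = 1 gives x = +/-1.
x^2 = -7 < 0 has no real solution.

x = -1 or x = 1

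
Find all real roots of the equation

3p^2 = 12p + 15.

Bring every term to one side: 3p^2 - 12p - 15 = 0.
Factor: 3(p + 1)(p - 5) = 0.
So p = -1 or p = 5.

p = -1 or p = 5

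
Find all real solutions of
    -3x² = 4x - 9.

x = -2.5226 or x = 1.1893

Rearrange to standard form: -3x² - 4x + 9 = 0.
Discriminant: (-4)² − 4·(-3)·9 = 124.
Quadratic formula: x = (4 ± √124) / (-6).
So x = -√(31)/3 - 2/3 ≈ -2.5226 or x = -2/3 + √(31)/3 ≈ 1.1893.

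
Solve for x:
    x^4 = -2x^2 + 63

x = -2.6458 or x = 2.6458

Let u = x^2. The equation becomes u^2 + 2u - 63 = 0.
Factor: (u - 7)(u + 9) = 0, so u = 7 or u = -9.
x^2 = 7 gives x = +/-sqrt(7) ~= +/-2.6458.
x^2 = -9 < 0 has no real solution.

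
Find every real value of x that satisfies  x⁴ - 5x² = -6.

x = -1.7321 or x = -1.4142 or x = 1.4142 or x = 1.7321

Let u = x². The equation becomes u² - 5u + 6 = 0.
Factor: (u - 2)(u - 3) = 0, so u = 2 or u = 3.
x² = 2 gives x = ±√(2) ≈ ±1.4142.
x² = 3 gives x = ±√(3) ≈ ±1.7321.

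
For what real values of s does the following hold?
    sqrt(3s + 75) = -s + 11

Square both sides: 3s + 75 = (-s + 11)^2.
Expand and rearrange: s^2 - 25s + 46 = 0.
Solving gives s = 23 or s = 2.
Check each candidate in the original equation:
  s = 23: sqrt(144) = 12, while -s + 11 = -12 — extraneous.
  s = 2: sqrt(81) = 9, while -s + 11 = 9 — valid.

s = 2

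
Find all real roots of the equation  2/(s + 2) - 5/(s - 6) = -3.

Multiply both sides by (s + 2)(s - 6):
2(s - 6) - 5(s + 2) = -3(s + 2)(s - 6).
Expand and collect terms: -3s² + 15s + 58 = 0.
By the quadratic formula, s = (-15 ± √921) / -6, so s ≈ -2.558 or s ≈ 7.558.
Neither value makes a denominator zero (s ≠ -2, s ≠ 6), so both are valid.

s = -2.558 or s = 7.558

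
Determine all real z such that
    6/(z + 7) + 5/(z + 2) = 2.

z = -5.2944 or z = 1.7944

Multiply both sides by (z + 7)(z + 2):
6(z + 2) + 5(z + 7) = 2(z + 7)(z + 2).
Expand and collect terms: 2z² + 7z - 19 = 0.
By the quadratic formula, z = (-7 ± √201) / 4, so z ≈ 1.7944 or z ≈ -5.2944.
Neither value makes a denominator zero (z ≠ -7, z ≠ -2), so both are valid.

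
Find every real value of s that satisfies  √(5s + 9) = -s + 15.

Square both sides: 5s + 9 = (-s + 15)².
Expand and rearrange: s² - 35s + 216 = 0.
Solving gives s = 27 or s = 8.
Check each candidate in the original equation:
  s = 27: √(144) = 12, while -s + 15 = -12 — extraneous.
  s = 8: √(49) = 7, while -s + 15 = 7 — valid.

s = 8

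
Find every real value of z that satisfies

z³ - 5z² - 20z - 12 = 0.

Possible rational roots are divisors of -12. Testing z = -2 gives 0, so (z + 2) is a factor.
Divide: z³ - 5z² - 20z - 12 = (z + 2)(z² - 7z - 6).
Apply the quadratic formula to z² - 7z - 6 = 0: z = (7 ± √73)/2, i.e. z ≈ 7.772 or z ≈ -0.772.

z = -2 or z = -0.772 or z = 7.772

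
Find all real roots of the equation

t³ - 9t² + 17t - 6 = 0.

Possible rational roots are divisors of -6. Testing t = 2 gives 0, so (t - 2) is a factor.
Divide: t³ - 9t² + 17t - 6 = (t - 2)(t² - 7t + 3).
Apply the quadratic formula to t² - 7t + 3 = 0: t = (7 ± √37)/2, i.e. t ≈ 6.5414 or t ≈ 0.4586.

t = 0.4586 or t = 2 or t = 6.5414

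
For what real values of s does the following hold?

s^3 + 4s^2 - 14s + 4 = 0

Possible rational roots are divisors of 4. Testing s = 2 gives 0, so (s - 2) is a factor.
Divide: s^3 + 4s^2 - 14s + 4 = (s - 2)(s^2 + 6s - 2).
Apply the quadratic formula to s^2 + 6s - 2 = 0: s = (-6 +/- sqrt(44))/2, i.e. s ~= 0.3166 or s ~= -6.3166.

s = -6.3166 or s = 0.3166 or s = 2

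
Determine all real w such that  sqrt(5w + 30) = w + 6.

w = -6 or w = -1

Square both sides: 5w + 30 = (w + 6)^2.
Expand and rearrange: w^2 + 7w + 6 = 0.
Solving gives w = -1 or w = -6.
Check each candidate in the original equation:
  w = -1: sqrt(25) = 5, while w + 6 = 5 — valid.
  w = -6: sqrt(0) = 0, while w + 6 = 0 — valid.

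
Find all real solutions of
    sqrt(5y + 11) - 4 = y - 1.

Isolate the radical: sqrt(5y + 11) = y + 3.
Square both sides: 5y + 11 = (y + 3)^2.
Expand and rearrange: y^2 + y - 2 = 0.
Solving gives y = 1 or y = -2.
Check each candidate in the original equation:
  y = 1: sqrt(16) = 4, while y + 3 = 4 — valid.
  y = -2: sqrt(1) = 1, while y + 3 = 1 — valid.

y = -2 or y = 1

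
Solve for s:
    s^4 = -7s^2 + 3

Let u = s^2. The equation becomes u^2 + 7u - 3 = 0.
By the quadratic formula, u = -7/2 + sqrt(61)/2 or u = -sqrt(61)/2 - 7/2.
s^2 = -7/2 + sqrt(61)/2 gives s = +/-sqrt(-7/2 + sqrt(61)/2) ~= +/-0.6365.
s^2 = -sqrt(61)/2 - 7/2 < 0 has no real solution.

s = -0.6365 or s = 0.6365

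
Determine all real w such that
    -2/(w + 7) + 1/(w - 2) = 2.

Multiply both sides by (w + 7)(w - 2):
-2(w - 2) + (w + 7) = 2(w + 7)(w - 2).
Expand and collect terms: 2w² + 11w - 39 = 0.
By the quadratic formula, w = (-11 ± √433) / 4, so w ≈ 2.4522 or w ≈ -7.9522.
Neither value makes a denominator zero (w ≠ -7, w ≠ 2), so both are valid.

w = -7.9522 or w = 2.4522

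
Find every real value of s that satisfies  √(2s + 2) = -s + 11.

s = 7

Square both sides: 2s + 2 = (-s + 11)².
Expand and rearrange: s² - 24s + 119 = 0.
Solving gives s = 17 or s = 7.
Check each candidate in the original equation:
  s = 17: √(36) = 6, while -s + 11 = -6 — extraneous.
  s = 7: √(16) = 4, while -s + 11 = 4 — valid.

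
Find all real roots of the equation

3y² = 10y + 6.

y = -0.5191 or y = 3.8525

Rearrange to standard form: 3y² - 10y - 6 = 0.
Discriminant: (-10)² − 4·3·(-6) = 172.
Quadratic formula: y = (10 ± √172) / 6.
So y = 5/3 + √(43)/3 ≈ 3.8525 or y = 5/3 - √(43)/3 ≈ -0.5191.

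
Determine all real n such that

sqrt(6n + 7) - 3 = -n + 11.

n = 7

Isolate the radical: sqrt(6n + 7) = -n + 14.
Square both sides: 6n + 7 = (-n + 14)^2.
Expand and rearrange: n^2 - 34n + 189 = 0.
Solving gives n = 27 or n = 7.
Check each candidate in the original equation:
  n = 27: sqrt(169) = 13, while -n + 14 = -13 — extraneous.
  n = 7: sqrt(49) = 7, while -n + 14 = 7 — valid.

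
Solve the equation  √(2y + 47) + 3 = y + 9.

y = 1

Isolate the radical: √(2y + 47) = y + 6.
Square both sides: 2y + 47 = (y + 6)².
Expand and rearrange: y² + 10y - 11 = 0.
Solving gives y = 1 or y = -11.
Check each candidate in the original equation:
  y = 1: √(49) = 7, while y + 6 = 7 — valid.
  y = -11: √(25) = 5, while y + 6 = -5 — extraneous.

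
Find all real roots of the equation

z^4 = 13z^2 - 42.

z = -2.6458 or z = -2.4495 or z = 2.4495 or z = 2.6458

Let u = z^2. The equation becomes u^2 - 13u + 42 = 0.
Factor: (u - 6)(u - 7) = 0, so u = 6 or u = 7.
z^2 = 6 gives z = +/-sqrt(6) ~= +/-2.4495.
z^2 = 7 gives z = +/-sqrt(7) ~= +/-2.6458.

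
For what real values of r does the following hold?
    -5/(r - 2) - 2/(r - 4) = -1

r = 3.2984 or r = 9.7016

Multiply both sides by (r - 2)(r - 4):
-5(r - 4) - 2(r - 2) = -(r - 2)(r - 4).
Expand and collect terms: -r² + 13r - 32 = 0.
By the quadratic formula, r = (-13 ± √41) / -2, so r ≈ 3.2984 or r ≈ 9.7016.
Neither value makes a denominator zero (r ≠ 2, r ≠ 4), so both are valid.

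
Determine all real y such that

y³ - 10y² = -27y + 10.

Rearrange: y³ - 10y² + 27y - 10 = 0.
Possible rational roots are divisors of -10. Testing y = 5 gives 0, so (y - 5) is a factor.
Divide: y³ - 10y² + 27y - 10 = (y - 5)(y² - 5y + 2).
Apply the quadratic formula to y² - 5y + 2 = 0: y = (5 ± √17)/2, i.e. y ≈ 4.5616 or y ≈ 0.4384.

y = 0.4384 or y = 4.5616 or y = 5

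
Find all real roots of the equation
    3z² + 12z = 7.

Rearrange to standard form: 3z² + 12z - 7 = 0.
Discriminant: (12)² − 4·3·(-7) = 228.
Quadratic formula: z = (-12 ± √228) / 6.
So z = -2 + √(57)/3 ≈ 0.5166 or z = -√(57)/3 - 2 ≈ -4.5166.

z = -4.5166 or z = 0.5166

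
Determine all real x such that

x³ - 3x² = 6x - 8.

Rearrange: x³ - 3x² - 6x + 8 = 0.
Possible rational roots are divisors of 8. Testing x = 4 gives 0, so (x - 4) is a factor.
Divide: x³ - 3x² - 6x + 8 = (x - 4)(x² + x - 2).
Factor the quadratic: x = 1 or x = -2.

x = -2 or x = 1 or x = 4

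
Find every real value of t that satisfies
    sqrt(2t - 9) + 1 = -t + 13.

Isolate the radical: sqrt(2t - 9) = -t + 12.
Square both sides: 2t - 9 = (-t + 12)^2.
Expand and rearrange: t^2 - 26t + 153 = 0.
Solving gives t = 17 or t = 9.
Check each candidate in the original equation:
  t = 17: sqrt(25) = 5, while -t + 12 = -5 — extraneous.
  t = 9: sqrt(9) = 3, while -t + 12 = 3 — valid.

t = 9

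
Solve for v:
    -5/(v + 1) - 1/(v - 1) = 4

v = -2.3508 or v = 0.8508

Multiply both sides by (v + 1)(v - 1):
-5(v - 1) - (v + 1) = 4(v + 1)(v - 1).
Expand and collect terms: 4v^2 + 6v - 8 = 0.
By the quadratic formula, v = (-6 +/- sqrt(164)) / 8, so v ~= 0.8508 or v ~= -2.3508.
Neither value makes a denominator zero (v != -1, v != 1), so both are valid.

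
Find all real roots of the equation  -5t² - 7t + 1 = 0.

Discriminant: (-7)² − 4·(-5)·1 = 69.
Quadratic formula: t = (7 ± √69) / (-10).
So t = -√(69)/10 - 7/10 ≈ -1.5307 or t = -7/10 + √(69)/10 ≈ 0.1307.

t = -1.5307 or t = 0.1307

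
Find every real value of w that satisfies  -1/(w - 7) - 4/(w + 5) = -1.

Multiply both sides by (w - 7)(w + 5):
-(w + 5) - 4(w - 7) = -(w - 7)(w + 5).
Expand and collect terms: -w² + 7w + 12 = 0.
By the quadratic formula, w = (-7 ± √97) / -2, so w ≈ -1.4244 or w ≈ 8.4244.
Neither value makes a denominator zero (w ≠ 7, w ≠ -5), so both are valid.

w = -1.4244 or w = 8.4244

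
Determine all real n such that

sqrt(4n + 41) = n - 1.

n = 10

Square both sides: 4n + 41 = (n - 1)^2.
Expand and rearrange: n^2 - 6n - 40 = 0.
Solving gives n = 10 or n = -4.
Check each candidate in the original equation:
  n = 10: sqrt(81) = 9, while n - 1 = 9 — valid.
  n = -4: sqrt(25) = 5, while n - 1 = -5 — extraneous.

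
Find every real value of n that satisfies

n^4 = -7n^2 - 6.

Let u = n^2. The equation becomes u^2 + 7u + 6 = 0.
Factor: (u + 6)(u + 1) = 0, so u = -6 or u = -1.
n^2 = -6 < 0 has no real solution.
n^2 = -1 < 0 has no real solution.

No real solutions.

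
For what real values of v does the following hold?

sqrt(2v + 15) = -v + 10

v = 5

Square both sides: 2v + 15 = (-v + 10)^2.
Expand and rearrange: v^2 - 22v + 85 = 0.
Solving gives v = 17 or v = 5.
Check each candidate in the original equation:
  v = 17: sqrt(49) = 7, while -v + 10 = -7 — extraneous.
  v = 5: sqrt(25) = 5, while -v + 10 = 5 — valid.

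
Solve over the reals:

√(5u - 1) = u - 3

Square both sides: 5u - 1 = (u - 3)².
Expand and rearrange: u² - 11u + 10 = 0.
Solving gives u = 10 or u = 1.
Check each candidate in the original equation:
  u = 10: √(49) = 7, while u - 3 = 7 — valid.
  u = 1: √(4) = 2, while u - 3 = -2 — extraneous.

u = 10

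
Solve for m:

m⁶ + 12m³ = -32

Let u = m³. The equation becomes u² + 12u + 32 = 0.
Factor: (u + 8)(u + 4) = 0, so u = -8 or u = -4.
m³ = -8 gives m = -2.
m³ = -4 gives m = -∛(4) ≈ -1.5874.

m = -2 or m = -1.5874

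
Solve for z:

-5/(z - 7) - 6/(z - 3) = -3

z = 4.246 or z = 9.4207

Multiply both sides by (z - 7)(z - 3):
-5(z - 3) - 6(z - 7) = -3(z - 7)(z - 3).
Expand and collect terms: -3z² + 41z - 120 = 0.
By the quadratic formula, z = (-41 ± √241) / -6, so z ≈ 4.246 or z ≈ 9.4207.
Neither value makes a denominator zero (z ≠ 7, z ≠ 3), so both are valid.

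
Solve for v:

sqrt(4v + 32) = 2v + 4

v = 1

Square both sides: 4v + 32 = (2v + 4)^2.
Expand and rearrange: 4v^2 + 12v - 16 = 0.
Solving gives v = 1 or v = -4.
Check each candidate in the original equation:
  v = 1: sqrt(36) = 6, while 2v + 4 = 6 — valid.
  v = -4: sqrt(16) = 4, while 2v + 4 = -4 — extraneous.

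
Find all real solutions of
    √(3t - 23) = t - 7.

Square both sides: 3t - 23 = (t - 7)².
Expand and rearrange: t² - 17t + 72 = 0.
Solving gives t = 9 or t = 8.
Check each candidate in the original equation:
  t = 9: √(4) = 2, while t - 7 = 2 — valid.
  t = 8: √(1) = 1, while t - 7 = 1 — valid.

t = 8 or t = 9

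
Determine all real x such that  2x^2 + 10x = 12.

x = -6 or x = 1

Bring every term to one side: 2x^2 + 10x - 12 = 0.
Factor: 2(x + 6)(x - 1) = 0.
So x = -6 or x = 1.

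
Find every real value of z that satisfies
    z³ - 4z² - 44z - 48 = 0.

Possible rational roots are divisors of -48. Testing z = -4 gives 0, so (z + 4) is a factor.
Divide: z³ - 4z² - 44z - 48 = (z + 4)(z² - 8z - 12).
Apply the quadratic formula to z² - 8z - 12 = 0: z = (8 ± √112)/2, i.e. z ≈ 9.2915 or z ≈ -1.2915.

z = -4 or z = -1.2915 or z = 9.2915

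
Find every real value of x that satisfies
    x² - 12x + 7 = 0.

Discriminant: (-12)² − 4·1·7 = 116.
Quadratic formula: x = (12 ± √116) / 2.
So x = √(29) + 6 ≈ 11.3852 or x = 6 - √(29) ≈ 0.6148.

x = 0.6148 or x = 11.3852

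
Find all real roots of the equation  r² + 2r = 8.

Bring every term to one side: r² + 2r - 8 = 0.
Factor: (r - 2)(r + 4) = 0.
So r = 2 or r = -4.

r = -4 or r = 2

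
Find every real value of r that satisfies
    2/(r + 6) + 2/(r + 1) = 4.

r = -5.5495 or r = -0.4505

Multiply both sides by (r + 6)(r + 1):
2(r + 1) + 2(r + 6) = 4(r + 6)(r + 1).
Expand and collect terms: 4r² + 24r + 10 = 0.
By the quadratic formula, r = (-24 ± √416) / 8, so r ≈ -0.4505 or r ≈ -5.5495.
Neither value makes a denominator zero (r ≠ -6, r ≠ -1), so both are valid.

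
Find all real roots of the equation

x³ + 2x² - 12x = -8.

Rearrange: x³ + 2x² - 12x + 8 = 0.
Possible rational roots are divisors of 8. Testing x = 2 gives 0, so (x - 2) is a factor.
Divide: x³ + 2x² - 12x + 8 = (x - 2)(x² + 4x - 4).
Apply the quadratic formula to x² + 4x - 4 = 0: x = (-4 ± √32)/2, i.e. x ≈ 0.8284 or x ≈ -4.8284.

x = -4.8284 or x = 0.8284 or x = 2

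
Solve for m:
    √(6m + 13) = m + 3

m = -2 or m = 2

Square both sides: 6m + 13 = (m + 3)².
Expand and rearrange: m² - 4 = 0.
Solving gives m = 2 or m = -2.
Check each candidate in the original equation:
  m = 2: √(25) = 5, while m + 3 = 5 — valid.
  m = -2: √(1) = 1, while m + 3 = 1 — valid.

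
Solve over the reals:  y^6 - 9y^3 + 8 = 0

Let u = y^3. The equation becomes u^2 - 9u + 8 = 0.
Factor: (u - 1)(u - 8) = 0, so u = 1 or u = 8.
y^3 = 1 gives y = 1.
y^3 = 8 gives y = 2.

y = 1 or y = 2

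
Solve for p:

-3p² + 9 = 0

p = -1.7321 or p = 1.7321

Discriminant: (0)² − 4·(-3)·9 = 108.
Quadratic formula: p = (0 ± √108) / (-6).
So p = -√(3) ≈ -1.7321 or p = √(3) ≈ 1.7321.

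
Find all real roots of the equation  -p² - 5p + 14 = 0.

Factor: -1(p - 2)(p + 7) = 0.
So p = 2 or p = -7.

p = -7 or p = 2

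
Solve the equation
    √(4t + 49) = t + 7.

t = 0

Square both sides: 4t + 49 = (t + 7)².
Expand and rearrange: t² + 10t = 0.
Solving gives t = 0 or t = -10.
Check each candidate in the original equation:
  t = 0: √(49) = 7, while t + 7 = 7 — valid.
  t = -10: √(9) = 3, while t + 7 = -3 — extraneous.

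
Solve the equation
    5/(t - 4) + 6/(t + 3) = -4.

t = -4.75 or t = 3

Multiply both sides by (t - 4)(t + 3):
5(t + 3) + 6(t - 4) = -4(t - 4)(t + 3).
Expand and collect terms: -4t² - 7t + 57 = 0.
Factor or apply the quadratic formula: t = -4.75 or t = 3.
Neither value makes a denominator zero (t ≠ 4, t ≠ -3), so both are valid.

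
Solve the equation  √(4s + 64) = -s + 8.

Square both sides: 4s + 64 = (-s + 8)².
Expand and rearrange: s² - 20s = 0.
Solving gives s = 20 or s = 0.
Check each candidate in the original equation:
  s = 20: √(144) = 12, while -s + 8 = -12 — extraneous.
  s = 0: √(64) = 8, while -s + 8 = 8 — valid.

s = 0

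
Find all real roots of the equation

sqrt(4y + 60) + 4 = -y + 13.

Isolate the radical: sqrt(4y + 60) = -y + 9.
Square both sides: 4y + 60 = (-y + 9)^2.
Expand and rearrange: y^2 - 22y + 21 = 0.
Solving gives y = 21 or y = 1.
Check each candidate in the original equation:
  y = 21: sqrt(144) = 12, while -y + 9 = -12 — extraneous.
  y = 1: sqrt(64) = 8, while -y + 9 = 8 — valid.

y = 1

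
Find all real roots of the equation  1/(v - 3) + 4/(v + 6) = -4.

v = -7.0256 or v = 2.7756

Multiply both sides by (v - 3)(v + 6):
(v + 6) + 4(v - 3) = -4(v - 3)(v + 6).
Expand and collect terms: -4v² - 17v + 78 = 0.
By the quadratic formula, v = (17 ± √1537) / -8, so v ≈ -7.0256 or v ≈ 2.7756.
Neither value makes a denominator zero (v ≠ 3, v ≠ -6), so both are valid.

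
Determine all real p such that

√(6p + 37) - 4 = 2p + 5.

Isolate the radical: √(6p + 37) = 2p + 9.
Square both sides: 6p + 37 = (2p + 9)².
Expand and rearrange: 4p² + 30p + 44 = 0.
Solving gives p = -2 or p = -5.5.
Check each candidate in the original equation:
  p = -2: √(25) = 5, while 2p + 9 = 5 — valid.
  p = -5.5: √(4) = 2, while 2p + 9 = -2 — extraneous.

p = -2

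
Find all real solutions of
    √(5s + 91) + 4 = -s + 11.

Isolate the radical: √(5s + 91) = -s + 7.
Square both sides: 5s + 91 = (-s + 7)².
Expand and rearrange: s² - 19s - 42 = 0.
Solving gives s = 21 or s = -2.
Check each candidate in the original equation:
  s = 21: √(196) = 14, while -s + 7 = -14 — extraneous.
  s = -2: √(81) = 9, while -s + 7 = 9 — valid.

s = -2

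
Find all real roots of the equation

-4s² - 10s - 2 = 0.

Discriminant: (-10)² − 4·(-4)·(-2) = 68.
Quadratic formula: s = (10 ± √68) / (-8).
So s = -5/4 - √(17)/4 ≈ -2.2808 or s = -5/4 + √(17)/4 ≈ -0.2192.

s = -2.2808 or s = -0.2192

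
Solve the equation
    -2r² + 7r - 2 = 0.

Discriminant: (7)² − 4·(-2)·(-2) = 33.
Quadratic formula: r = (-7 ± √33) / (-4).
So r = 7/4 - √(33)/4 ≈ 0.3139 or r = √(33)/4 + 7/4 ≈ 3.1861.

r = 0.3139 or r = 3.1861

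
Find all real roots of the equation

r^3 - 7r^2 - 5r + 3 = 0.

r = -1 or r = 0.3944 or r = 7.6056

Possible rational roots are divisors of 3. Testing r = -1 gives 0, so (r + 1) is a factor.
Divide: r^3 - 7r^2 - 5r + 3 = (r + 1)(r^2 - 8r + 3).
Apply the quadratic formula to r^2 - 8r + 3 = 0: r = (8 +/- sqrt(52))/2, i.e. r ~= 7.6056 or r ~= 0.3944.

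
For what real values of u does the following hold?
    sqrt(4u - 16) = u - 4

Square both sides: 4u - 16 = (u - 4)^2.
Expand and rearrange: u^2 - 12u + 32 = 0.
Solving gives u = 8 or u = 4.
Check each candidate in the original equation:
  u = 8: sqrt(16) = 4, while u - 4 = 4 — valid.
  u = 4: sqrt(0) = 0, while u - 4 = 0 — valid.

u = 4 or u = 8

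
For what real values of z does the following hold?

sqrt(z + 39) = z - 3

z = 10

Square both sides: z + 39 = (z - 3)^2.
Expand and rearrange: z^2 - 7z - 30 = 0.
Solving gives z = 10 or z = -3.
Check each candidate in the original equation:
  z = 10: sqrt(49) = 7, while z - 3 = 7 — valid.
  z = -3: sqrt(36) = 6, while z - 3 = -6 — extraneous.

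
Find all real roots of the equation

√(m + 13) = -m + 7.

Square both sides: m + 13 = (-m + 7)².
Expand and rearrange: m² - 15m + 36 = 0.
Solving gives m = 12 or m = 3.
Check each candidate in the original equation:
  m = 12: √(25) = 5, while -m + 7 = -5 — extraneous.
  m = 3: √(16) = 4, while -m + 7 = 4 — valid.

m = 3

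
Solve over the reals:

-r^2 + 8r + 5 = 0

r = -0.5826 or r = 8.5826

Discriminant: (8)^2 - 4*(-1)*5 = 84.
Quadratic formula: r = (-8 +/- sqrt(84)) / (-2).
So r = 4 - sqrt(21) ~= -0.5826 or r = 4 + sqrt(21) ~= 8.5826.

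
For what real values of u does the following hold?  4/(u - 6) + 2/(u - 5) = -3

Multiply both sides by (u - 6)(u - 5):
4(u - 5) + 2(u - 6) = -3(u - 6)(u - 5).
Expand and collect terms: -3u² + 27u - 58 = 0.
By the quadratic formula, u = (-27 ± √33) / -6, so u ≈ 3.5426 or u ≈ 5.4574.
Neither value makes a denominator zero (u ≠ 6, u ≠ 5), so both are valid.

u = 3.5426 or u = 5.4574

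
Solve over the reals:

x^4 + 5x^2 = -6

Let u = x^2. The equation becomes u^2 + 5u + 6 = 0.
Factor: (u + 2)(u + 3) = 0, so u = -2 or u = -3.
x^2 = -2 < 0 has no real solution.
x^2 = -3 < 0 has no real solution.

No real solutions.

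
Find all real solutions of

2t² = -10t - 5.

Rearrange to standard form: 2t² + 10t + 5 = 0.
Discriminant: (10)² − 4·2·5 = 60.
Quadratic formula: t = (-10 ± √60) / 4.
So t = -5/2 + √(15)/2 ≈ -0.5635 or t = -5/2 - √(15)/2 ≈ -4.4365.

t = -4.4365 or t = -0.5635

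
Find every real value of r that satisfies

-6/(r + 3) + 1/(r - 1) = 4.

r = -4.434 or r = 1.184

Multiply both sides by (r + 3)(r - 1):
-6(r - 1) + (r + 3) = 4(r + 3)(r - 1).
Expand and collect terms: 4r^2 + 13r - 21 = 0.
By the quadratic formula, r = (-13 +/- sqrt(505)) / 8, so r ~= 1.184 or r ~= -4.434.
Neither value makes a denominator zero (r != -3, r != 1), so both are valid.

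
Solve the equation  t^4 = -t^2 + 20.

t = -2 or t = 2

Let u = t^2. The equation becomes u^2 + u - 20 = 0.
Factor: (u + 5)(u - 4) = 0, so u = -5 or u = 4.
t^2 = -5 < 0 has no real solution.
t^2 = 4 gives t = +/-2.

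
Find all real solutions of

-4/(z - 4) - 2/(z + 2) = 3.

Multiply both sides by (z - 4)(z + 2):
-4(z + 2) - 2(z - 4) = 3(z - 4)(z + 2).
Expand and collect terms: 3z² - 24 = 0.
By the quadratic formula, z = (0 ± √288) / 6, so z ≈ 2.8284 or z ≈ -2.8284.
Neither value makes a denominator zero (z ≠ 4, z ≠ -2), so both are valid.

z = -2.8284 or z = 2.8284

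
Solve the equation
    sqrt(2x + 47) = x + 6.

Square both sides: 2x + 47 = (x + 6)^2.
Expand and rearrange: x^2 + 10x - 11 = 0.
Solving gives x = 1 or x = -11.
Check each candidate in the original equation:
  x = 1: sqrt(49) = 7, while x + 6 = 7 — valid.
  x = -11: sqrt(25) = 5, while x + 6 = -5 — extraneous.

x = 1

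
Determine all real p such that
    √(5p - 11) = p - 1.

p = 3 or p = 4

Square both sides: 5p - 11 = (p - 1)².
Expand and rearrange: p² - 7p + 12 = 0.
Solving gives p = 4 or p = 3.
Check each candidate in the original equation:
  p = 4: √(9) = 3, while p - 1 = 3 — valid.
  p = 3: √(4) = 2, while p - 1 = 2 — valid.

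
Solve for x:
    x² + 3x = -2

Bring every term to one side: x² + 3x + 2 = 0.
Factor: (x + 2)(x + 1) = 0.
So x = -2 or x = -1.

x = -2 or x = -1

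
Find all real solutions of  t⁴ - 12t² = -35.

Let u = t². The equation becomes u² - 12u + 35 = 0.
Factor: (u - 5)(u - 7) = 0, so u = 5 or u = 7.
t² = 5 gives t = ±√(5) ≈ ±2.2361.
t² = 7 gives t = ±√(7) ≈ ±2.6458.

t = -2.6458 or t = -2.2361 or t = 2.2361 or t = 2.6458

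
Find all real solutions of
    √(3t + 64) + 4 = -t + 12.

t = 0

Isolate the radical: √(3t + 64) = -t + 8.
Square both sides: 3t + 64 = (-t + 8)².
Expand and rearrange: t² - 19t = 0.
Solving gives t = 19 or t = 0.
Check each candidate in the original equation:
  t = 19: √(121) = 11, while -t + 8 = -11 — extraneous.
  t = 0: √(64) = 8, while -t + 8 = 8 — valid.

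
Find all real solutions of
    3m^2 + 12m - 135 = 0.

m = -9 or m = 5

Factor: 3(m + 9)(m - 5) = 0.
So m = -9 or m = 5.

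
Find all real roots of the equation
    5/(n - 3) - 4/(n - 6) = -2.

n = 1.2396 or n = 7.2604

Multiply both sides by (n - 3)(n - 6):
5(n - 6) - 4(n - 3) = -2(n - 3)(n - 6).
Expand and collect terms: -2n² + 17n - 18 = 0.
By the quadratic formula, n = (-17 ± √145) / -4, so n ≈ 1.2396 or n ≈ 7.2604.
Neither value makes a denominator zero (n ≠ 3, n ≠ 6), so both are valid.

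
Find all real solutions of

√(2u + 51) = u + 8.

u = -1

Square both sides: 2u + 51 = (u + 8)².
Expand and rearrange: u² + 14u + 13 = 0.
Solving gives u = -1 or u = -13.
Check each candidate in the original equation:
  u = -1: √(49) = 7, while u + 8 = 7 — valid.
  u = -13: √(25) = 5, while u + 8 = -5 — extraneous.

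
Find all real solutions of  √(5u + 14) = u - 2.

Square both sides: 5u + 14 = (u - 2)².
Expand and rearrange: u² - 9u - 10 = 0.
Solving gives u = 10 or u = -1.
Check each candidate in the original equation:
  u = 10: √(64) = 8, while u - 2 = 8 — valid.
  u = -1: √(9) = 3, while u - 2 = -3 — extraneous.

u = 10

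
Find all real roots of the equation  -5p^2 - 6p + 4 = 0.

Discriminant: (-6)^2 - 4*(-5)*4 = 116.
Quadratic formula: p = (6 +/- sqrt(116)) / (-10).
So p = -sqrt(29)/5 - 3/5 ~= -1.677 or p = -3/5 + sqrt(29)/5 ~= 0.477.

p = -1.677 or p = 0.477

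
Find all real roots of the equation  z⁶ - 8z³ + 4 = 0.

Let u = z³. The equation becomes u² - 8u + 4 = 0.
By the quadratic formula, u = 2·√(3) + 4 or u = 4 - 2·√(3).
z³ = 2·√(3) + 4 gives z = ∛(2·√(3) + 4) ≈ 1.9543.
z³ = 4 - 2·√(3) gives z = ∛(4 - 2·√(3)) ≈ 0.8123.

z = 0.8123 or z = 1.9543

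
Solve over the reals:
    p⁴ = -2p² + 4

Let u = p². The equation becomes u² + 2u - 4 = 0.
By the quadratic formula, u = -1 + √(5) or u = -√(5) - 1.
p² = -1 + √(5) gives p = ±√(-1 + √(5)) ≈ ±1.1118.
p² = -√(5) - 1 < 0 has no real solution.

p = -1.1118 or p = 1.1118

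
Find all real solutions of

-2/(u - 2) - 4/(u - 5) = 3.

Multiply both sides by (u - 2)(u - 5):
-2(u - 5) - 4(u - 2) = 3(u - 2)(u - 5).
Expand and collect terms: 3u^2 - 15u + 12 = 0.
Factor or apply the quadratic formula: u = 4 or u = 1.
Neither value makes a denominator zero (u != 2, u != 5), so both are valid.

u = 1 or u = 4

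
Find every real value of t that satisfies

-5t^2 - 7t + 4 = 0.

t = -1.8358 or t = 0.4358

Discriminant: (-7)^2 - 4*(-5)*4 = 129.
Quadratic formula: t = (7 +/- sqrt(129)) / (-10).
So t = -sqrt(129)/10 - 7/10 ~= -1.8358 or t = -7/10 + sqrt(129)/10 ~= 0.4358.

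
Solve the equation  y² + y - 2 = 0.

y = -2 or y = 1

Factor: (y + 2)(y - 1) = 0.
So y = -2 or y = 1.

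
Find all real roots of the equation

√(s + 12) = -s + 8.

s = 4

Square both sides: s + 12 = (-s + 8)².
Expand and rearrange: s² - 17s + 52 = 0.
Solving gives s = 13 or s = 4.
Check each candidate in the original equation:
  s = 13: √(25) = 5, while -s + 8 = -5 — extraneous.
  s = 4: √(16) = 4, while -s + 8 = 4 — valid.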